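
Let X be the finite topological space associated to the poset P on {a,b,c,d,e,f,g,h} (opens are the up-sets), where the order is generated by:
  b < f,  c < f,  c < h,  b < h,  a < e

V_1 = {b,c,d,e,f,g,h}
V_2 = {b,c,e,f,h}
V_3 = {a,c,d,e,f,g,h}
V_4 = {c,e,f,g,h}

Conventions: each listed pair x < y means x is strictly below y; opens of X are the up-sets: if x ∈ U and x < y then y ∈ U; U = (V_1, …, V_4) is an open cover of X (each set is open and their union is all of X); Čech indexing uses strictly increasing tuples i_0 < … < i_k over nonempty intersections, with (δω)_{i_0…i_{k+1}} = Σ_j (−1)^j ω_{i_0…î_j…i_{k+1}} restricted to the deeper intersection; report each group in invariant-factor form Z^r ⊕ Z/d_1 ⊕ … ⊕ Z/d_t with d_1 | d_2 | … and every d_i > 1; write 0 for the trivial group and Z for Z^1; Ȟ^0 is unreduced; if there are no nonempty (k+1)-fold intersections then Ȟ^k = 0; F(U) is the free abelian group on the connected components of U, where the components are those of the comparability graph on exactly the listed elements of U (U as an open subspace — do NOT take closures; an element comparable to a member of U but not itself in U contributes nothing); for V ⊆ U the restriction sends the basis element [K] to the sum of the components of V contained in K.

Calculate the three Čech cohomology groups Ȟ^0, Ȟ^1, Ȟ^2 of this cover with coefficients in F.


nonempty overlaps:
  V12={b,c,e,f,h} V13={c,d,e,f,g,h} V14={c,e,f,g,h} V23={c,e,f,h} V24={c,e,f,h} V34={c,e,f,g,h}
  V123={c,e,f,h} V124={c,e,f,h} V134={c,e,f,g,h} V234={c,e,f,h}
  V1234={c,e,f,h}
components per intersection:
  V1: {b,c,f,h} {d} {e} {g}
  V2: {b,c,f,h} {e}
  V3: {a,e} {c,f,h} {d} {g}
  V4: {c,f,h} {e} {g}
  V12: {b,c,f,h} {e}
  V13: {c,f,h} {d} {e} {g}
  V14: {c,f,h} {e} {g}
  V23: {c,f,h} {e}
  V24: {c,f,h} {e}
  V34: {c,f,h} {e} {g}
  V123: {c,f,h} {e}
  V124: {c,f,h} {e}
  V134: {c,f,h} {e} {g}
  V234: {c,f,h} {e}
  V1234: {c,f,h} {e}
C dims 13,16,9,2; δ0: rk 9, SNF 1^9; δ1: rk 7, SNF 1^7; δ2: rk 2, SNF 1^2
degree 0: 13−9−0 = 4 → Ȟ^0 ≅ Z^4
degree 1: 16−7−9 = 0 → Ȟ^1 ≅ 0
degree 2: 9−2−7 = 0 → Ȟ^2 ≅ 0

Ȟ^0 = Z^4, Ȟ^1 = 0, Ȟ^2 = 0


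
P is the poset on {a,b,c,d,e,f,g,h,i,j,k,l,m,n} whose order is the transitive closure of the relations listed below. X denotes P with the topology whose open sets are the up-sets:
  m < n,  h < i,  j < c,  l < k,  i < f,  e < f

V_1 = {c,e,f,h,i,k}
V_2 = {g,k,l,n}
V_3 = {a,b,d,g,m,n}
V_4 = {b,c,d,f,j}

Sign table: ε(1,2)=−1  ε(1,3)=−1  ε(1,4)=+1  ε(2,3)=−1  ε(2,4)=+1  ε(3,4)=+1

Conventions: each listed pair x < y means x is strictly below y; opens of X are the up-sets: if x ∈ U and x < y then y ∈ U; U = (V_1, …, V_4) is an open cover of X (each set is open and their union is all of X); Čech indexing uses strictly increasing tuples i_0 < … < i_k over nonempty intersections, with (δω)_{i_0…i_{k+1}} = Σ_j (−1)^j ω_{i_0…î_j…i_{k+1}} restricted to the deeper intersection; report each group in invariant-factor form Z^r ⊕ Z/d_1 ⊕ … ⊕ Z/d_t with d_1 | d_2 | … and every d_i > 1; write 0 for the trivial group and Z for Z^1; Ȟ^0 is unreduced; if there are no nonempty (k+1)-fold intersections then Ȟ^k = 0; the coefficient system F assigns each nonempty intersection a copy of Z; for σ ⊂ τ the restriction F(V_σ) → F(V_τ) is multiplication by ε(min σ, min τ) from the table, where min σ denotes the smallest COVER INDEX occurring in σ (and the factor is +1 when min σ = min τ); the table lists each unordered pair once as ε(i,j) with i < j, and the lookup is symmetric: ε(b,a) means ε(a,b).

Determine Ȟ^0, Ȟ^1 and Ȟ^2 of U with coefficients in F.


Ȟ^0 ≅ Z, Ȟ^1 ≅ Z, Ȟ^2 ≅ 0

nerve of the cover:
  V12={k} V14={c,f} V23={g,n} V34={b,d}
C dims 4,4; δ0: rk 3, SNF 1^3
Ȟ^0 = (4 − 3) − 0 = 1, so Ȟ^0 ≅ Z
Ȟ^1 = (4 − 0) − 3 = 1, so Ȟ^1 ≅ Z
Ȟ^2 = (0 − 0) − 0 = 0, so Ȟ^2 ≅ 0


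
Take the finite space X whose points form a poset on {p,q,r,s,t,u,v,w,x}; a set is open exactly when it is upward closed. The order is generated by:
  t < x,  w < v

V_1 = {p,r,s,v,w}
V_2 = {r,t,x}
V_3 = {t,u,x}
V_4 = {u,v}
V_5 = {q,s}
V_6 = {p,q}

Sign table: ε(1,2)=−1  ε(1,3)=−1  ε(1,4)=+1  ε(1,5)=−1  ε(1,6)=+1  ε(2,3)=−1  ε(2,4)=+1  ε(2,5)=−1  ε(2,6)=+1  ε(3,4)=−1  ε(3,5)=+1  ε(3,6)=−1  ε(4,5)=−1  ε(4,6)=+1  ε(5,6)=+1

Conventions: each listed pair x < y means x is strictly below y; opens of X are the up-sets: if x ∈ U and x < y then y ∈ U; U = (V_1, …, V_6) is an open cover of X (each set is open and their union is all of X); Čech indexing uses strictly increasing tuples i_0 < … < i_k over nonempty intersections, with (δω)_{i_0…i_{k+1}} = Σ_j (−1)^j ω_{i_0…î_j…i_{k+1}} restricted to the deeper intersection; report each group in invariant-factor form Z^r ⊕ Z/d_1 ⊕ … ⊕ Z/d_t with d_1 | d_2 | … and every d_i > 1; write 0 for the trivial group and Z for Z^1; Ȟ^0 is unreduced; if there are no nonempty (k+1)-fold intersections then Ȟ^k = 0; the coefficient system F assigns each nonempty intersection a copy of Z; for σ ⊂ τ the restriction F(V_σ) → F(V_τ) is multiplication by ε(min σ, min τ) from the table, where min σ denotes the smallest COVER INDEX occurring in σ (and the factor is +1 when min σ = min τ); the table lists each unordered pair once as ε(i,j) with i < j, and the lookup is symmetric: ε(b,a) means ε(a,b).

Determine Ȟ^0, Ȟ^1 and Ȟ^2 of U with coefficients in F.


Ȟ^0(U;F) ≅ 0; Ȟ^1(U;F) ≅ Z ⊕ Z/2; Ȟ^2(U;F) ≅ 0

nerve simplices:
  V12={r} V14={v} V15={s} V16={p} V23={t,x} V34={u} V56={q}
C dims 6,7; δ0: rk 6, SNF 1^5·2
degree 0: 6−6−0 = 0 → Ȟ^0 ≅ 0
degree 1: 7−0−6 = 1 plus torsion [2] → Ȟ^1 ≅ Z ⊕ Z/2
degree 2: 0−0−0 = 0 → Ȟ^2 ≅ 0


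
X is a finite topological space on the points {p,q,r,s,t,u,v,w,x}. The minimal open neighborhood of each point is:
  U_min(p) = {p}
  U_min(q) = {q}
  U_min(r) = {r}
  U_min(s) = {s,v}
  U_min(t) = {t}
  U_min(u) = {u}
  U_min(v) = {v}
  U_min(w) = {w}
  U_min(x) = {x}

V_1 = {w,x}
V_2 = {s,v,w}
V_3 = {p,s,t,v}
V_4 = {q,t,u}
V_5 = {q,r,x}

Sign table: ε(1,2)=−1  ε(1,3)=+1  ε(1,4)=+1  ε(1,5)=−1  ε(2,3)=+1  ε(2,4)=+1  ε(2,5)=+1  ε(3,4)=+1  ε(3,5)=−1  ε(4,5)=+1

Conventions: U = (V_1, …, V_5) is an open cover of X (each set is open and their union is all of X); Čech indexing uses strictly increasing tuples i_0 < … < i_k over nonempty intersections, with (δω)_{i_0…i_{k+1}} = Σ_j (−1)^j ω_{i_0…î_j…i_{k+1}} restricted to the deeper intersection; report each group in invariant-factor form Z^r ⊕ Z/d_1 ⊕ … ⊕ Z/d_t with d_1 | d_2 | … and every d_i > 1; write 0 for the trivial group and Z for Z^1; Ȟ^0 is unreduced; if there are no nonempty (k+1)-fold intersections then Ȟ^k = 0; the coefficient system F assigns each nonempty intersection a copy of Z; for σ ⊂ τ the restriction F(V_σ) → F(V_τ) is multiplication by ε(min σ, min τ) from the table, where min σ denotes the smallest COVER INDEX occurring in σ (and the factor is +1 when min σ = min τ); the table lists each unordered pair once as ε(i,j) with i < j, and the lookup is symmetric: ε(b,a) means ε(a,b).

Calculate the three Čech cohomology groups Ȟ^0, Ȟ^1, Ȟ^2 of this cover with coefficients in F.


Ȟ^0 ≅ Z, Ȟ^1 ≅ Z and Ȟ^2 ≅ 0

nonempty overlaps:
  V12={w} V15={x} V23={s,v} V34={t} V45={q}
C dims 5,5; δ0: rk 4, SNF 1^4
degree 0: 5−4−0 = 1 → Ȟ^0 ≅ Z
degree 1: 5−0−4 = 1 → Ȟ^1 ≅ Z
degree 2: 0−0−0 = 0 → Ȟ^2 ≅ 0


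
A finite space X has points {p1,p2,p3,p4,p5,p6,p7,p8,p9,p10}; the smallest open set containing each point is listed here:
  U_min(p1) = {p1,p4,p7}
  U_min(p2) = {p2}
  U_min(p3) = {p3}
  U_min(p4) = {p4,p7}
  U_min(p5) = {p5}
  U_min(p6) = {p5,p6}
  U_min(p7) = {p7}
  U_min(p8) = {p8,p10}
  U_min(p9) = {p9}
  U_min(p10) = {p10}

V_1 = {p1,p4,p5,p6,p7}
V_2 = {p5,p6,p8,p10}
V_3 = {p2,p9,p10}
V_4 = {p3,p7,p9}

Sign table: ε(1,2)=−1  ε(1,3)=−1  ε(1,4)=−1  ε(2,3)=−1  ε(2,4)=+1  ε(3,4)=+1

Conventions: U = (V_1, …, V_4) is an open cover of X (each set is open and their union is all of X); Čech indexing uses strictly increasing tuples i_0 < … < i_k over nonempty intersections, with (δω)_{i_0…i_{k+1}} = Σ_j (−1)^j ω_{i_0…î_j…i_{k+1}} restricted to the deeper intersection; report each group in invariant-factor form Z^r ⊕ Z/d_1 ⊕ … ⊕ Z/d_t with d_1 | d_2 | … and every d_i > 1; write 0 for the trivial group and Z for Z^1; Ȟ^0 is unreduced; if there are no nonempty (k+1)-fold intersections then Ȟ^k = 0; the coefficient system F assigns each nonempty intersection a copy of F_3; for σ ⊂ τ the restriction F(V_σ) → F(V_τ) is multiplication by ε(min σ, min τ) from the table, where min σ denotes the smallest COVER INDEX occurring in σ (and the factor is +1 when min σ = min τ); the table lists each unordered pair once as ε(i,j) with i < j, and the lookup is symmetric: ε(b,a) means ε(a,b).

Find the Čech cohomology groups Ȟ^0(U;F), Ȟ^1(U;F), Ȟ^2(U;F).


Ȟ^0(U;F) ≅ 0,  Ȟ^1(U;F) ≅ 0,  Ȟ^2(U;F) ≅ 0

intersection data:
  V12={p5,p6} V14={p7} V23={p10} V34={p9}
C dims 4,4; δ0: rk_F3 4
Ȟ^0 = (4 − 4) − 0 = 0, so Ȟ^0 ≅ 0
Ȟ^1 = (4 − 0) − 4 = 0, so Ȟ^1 ≅ 0
Ȟ^2 = (0 − 0) − 0 = 0, so Ȟ^2 ≅ 0


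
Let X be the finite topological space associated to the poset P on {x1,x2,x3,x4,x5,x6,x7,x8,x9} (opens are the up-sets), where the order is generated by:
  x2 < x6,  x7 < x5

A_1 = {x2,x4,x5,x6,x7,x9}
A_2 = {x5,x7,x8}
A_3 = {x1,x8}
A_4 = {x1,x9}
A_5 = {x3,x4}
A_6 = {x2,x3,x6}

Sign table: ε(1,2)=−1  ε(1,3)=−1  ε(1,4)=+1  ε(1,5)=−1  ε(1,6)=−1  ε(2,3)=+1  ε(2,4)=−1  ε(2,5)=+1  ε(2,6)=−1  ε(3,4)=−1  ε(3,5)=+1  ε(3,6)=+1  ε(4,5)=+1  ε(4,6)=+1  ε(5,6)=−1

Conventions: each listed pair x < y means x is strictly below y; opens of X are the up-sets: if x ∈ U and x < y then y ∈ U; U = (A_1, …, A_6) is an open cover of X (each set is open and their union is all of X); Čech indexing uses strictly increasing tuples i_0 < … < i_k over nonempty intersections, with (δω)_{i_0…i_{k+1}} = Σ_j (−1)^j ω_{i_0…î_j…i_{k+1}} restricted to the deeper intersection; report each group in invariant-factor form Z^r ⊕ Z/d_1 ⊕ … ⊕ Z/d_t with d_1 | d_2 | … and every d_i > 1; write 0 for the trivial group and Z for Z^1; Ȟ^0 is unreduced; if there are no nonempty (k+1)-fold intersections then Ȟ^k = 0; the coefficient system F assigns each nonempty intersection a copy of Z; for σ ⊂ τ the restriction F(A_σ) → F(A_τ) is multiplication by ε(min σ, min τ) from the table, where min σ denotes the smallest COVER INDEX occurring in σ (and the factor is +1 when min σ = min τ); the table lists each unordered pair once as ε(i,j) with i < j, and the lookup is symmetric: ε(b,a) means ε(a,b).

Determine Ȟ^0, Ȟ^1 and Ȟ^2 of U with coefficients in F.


Ȟ^0 ≅ 0, Ȟ^1 ≅ Z ⊕ Z/2 and Ȟ^2 ≅ 0

nonempty intersections:
  A12={x5,x7} A14={x9} A15={x4} A16={x2,x6} A23={x8} A34={x1} A56={x3}
C dims 6,7; δ0: rk 6, SNF 1^5·2
Ȟ^0: (6−6)−0=0 ⇒ 0
Ȟ^1: (7−0)−6=1 plus torsion [2] ⇒ Z ⊕ Z/2
Ȟ^2: (0−0)−0=0 ⇒ 0


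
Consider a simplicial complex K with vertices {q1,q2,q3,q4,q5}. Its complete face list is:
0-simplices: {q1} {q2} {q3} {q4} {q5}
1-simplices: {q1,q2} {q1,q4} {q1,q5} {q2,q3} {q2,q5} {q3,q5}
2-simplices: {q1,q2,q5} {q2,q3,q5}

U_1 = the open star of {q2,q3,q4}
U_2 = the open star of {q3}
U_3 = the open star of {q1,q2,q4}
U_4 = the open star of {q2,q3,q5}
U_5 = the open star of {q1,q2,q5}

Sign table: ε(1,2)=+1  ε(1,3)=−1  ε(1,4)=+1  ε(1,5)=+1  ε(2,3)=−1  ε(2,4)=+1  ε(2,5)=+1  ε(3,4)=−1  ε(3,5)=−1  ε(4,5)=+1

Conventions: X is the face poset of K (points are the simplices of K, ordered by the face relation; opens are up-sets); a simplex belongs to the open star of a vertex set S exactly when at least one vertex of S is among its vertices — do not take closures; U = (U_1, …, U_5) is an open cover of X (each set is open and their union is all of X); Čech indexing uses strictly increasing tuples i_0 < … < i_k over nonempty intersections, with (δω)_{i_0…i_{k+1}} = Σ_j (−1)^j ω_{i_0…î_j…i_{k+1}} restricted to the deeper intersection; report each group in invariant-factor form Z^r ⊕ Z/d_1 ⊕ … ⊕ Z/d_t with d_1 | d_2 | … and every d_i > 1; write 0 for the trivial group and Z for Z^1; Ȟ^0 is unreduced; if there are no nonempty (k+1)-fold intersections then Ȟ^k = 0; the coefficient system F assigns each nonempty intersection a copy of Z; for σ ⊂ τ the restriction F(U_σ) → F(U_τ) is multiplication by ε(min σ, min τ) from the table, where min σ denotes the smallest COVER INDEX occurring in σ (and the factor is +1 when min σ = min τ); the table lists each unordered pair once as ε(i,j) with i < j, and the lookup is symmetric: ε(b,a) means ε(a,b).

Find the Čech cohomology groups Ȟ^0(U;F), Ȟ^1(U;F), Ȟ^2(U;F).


intersection data:
  U1={{q2},{q3},{q4},{q1,q2},{q1,q4},{q2,q3},{q2,q5},{q3,q5},{q1,q2,q5},{q2,q3,q5}} U2={{q3},{q2,q3},{q3,q5},{q2,q3,q5}} U3={{q1},{q2},{q4},{q1,q2},{q1,q4},{q1,q5},{q2,q3},{q2,q5},{q1,q2,q5},{q2,q3,q5}} U4={{q2},{q3},{q5},{q1,q2},{q1,q5},{q2,q3},{q2,q5},{q3,q5},{q1,q2,q5},{q2,q3,q5}} U5={{q1},{q2},{q5},{q1,q2},{q1,q4},{q1,q5},{q2,q3},{q2,q5},{q3,q5},{q1,q2,q5},{q2,q3,q5}}
  U12={{q3},{q2,q3},{q3,q5},{q2,q3,q5}} U13={{q2},{q4},{q1,q2},{q1,q4},{q2,q3},{q2,q5},{q1,q2,q5},{q2,q3,q5}} U14={{q2},{q3},{q1,q2},{q2,q3},{q2,q5},{q3,q5},{q1,q2,q5},{q2,q3,q5}} U15={{q2},{q1,q2},{q1,q4},{q2,q3},{q2,q5},{q3,q5},{q1,q2,q5},{q2,q3,q5}} U23={{q2,q3},{q2,q3,q5}} U24={{q3},{q2,q3},{q3,q5},{q2,q3,q5}} U25={{q2,q3},{q3,q5},{q2,q3,q5}} U34={{q2},{q1,q2},{q1,q5},{q2,q3},{q2,q5},{q1,q2,q5},{q2,q3,q5}} U35={{q1},{q2},{q1,q2},{q1,q4},{q1,q5},{q2,q3},{q2,q5},{q1,q2,q5},{q2,q3,q5}} U45={{q2},{q5},{q1,q2},{q1,q5},{q2,q3},{q2,q5},{q3,q5},{q1,q2,q5},{q2,q3,q5}}
  U123={{q2,q3},{q2,q3,q5}} U124={{q3},{q2,q3},{q3,q5},{q2,q3,q5}} U125={{q2,q3},{q3,q5},{q2,q3,q5}} U134={{q2},{q1,q2},{q2,q3},{q2,q5},{q1,q2,q5},{q2,q3,q5}} U135={{q2},{q1,q2},{q1,q4},{q2,q3},{q2,q5},{q1,q2,q5},{q2,q3,q5}} U145={{q2},{q1,q2},{q2,q3},{q2,q5},{q3,q5},{q1,q2,q5},{q2,q3,q5}} U234={{q2,q3},{q2,q3,q5}} U235={{q2,q3},{q2,q3,q5}} U245={{q2,q3},{q3,q5},{q2,q3,q5}} U345={{q2},{q1,q2},{q1,q5},{q2,q3},{q2,q5},{q1,q2,q5},{q2,q3,q5}}
  U1234={{q2,q3},{q2,q3,q5}} U1235={{q2,q3},{q2,q3,q5}} U1245={{q2,q3},{q3,q5},{q2,q3,q5}} U1345={{q2},{q1,q2},{q2,q3},{q2,q5},{q1,q2,q5},{q2,q3,q5}} U2345={{q2,q3},{q2,q3,q5}}
  U12345={{q2,q3},{q2,q3,q5}}
C dims 5,10,10,5; δ0: rk 4, SNF 1^4; δ1: rk 6, SNF 1^6; δ2: rk 4, SNF 1^4
Ȟ^0 = (5 − 4) − 0 = 1, so Ȟ^0 ≅ Z
Ȟ^1 = (10 − 6) − 4 = 0, so Ȟ^1 ≅ 0
Ȟ^2 = (10 − 4) − 6 = 0, so Ȟ^2 ≅ 0

Ȟ^0 = Z, Ȟ^1 = 0, Ȟ^2 = 0


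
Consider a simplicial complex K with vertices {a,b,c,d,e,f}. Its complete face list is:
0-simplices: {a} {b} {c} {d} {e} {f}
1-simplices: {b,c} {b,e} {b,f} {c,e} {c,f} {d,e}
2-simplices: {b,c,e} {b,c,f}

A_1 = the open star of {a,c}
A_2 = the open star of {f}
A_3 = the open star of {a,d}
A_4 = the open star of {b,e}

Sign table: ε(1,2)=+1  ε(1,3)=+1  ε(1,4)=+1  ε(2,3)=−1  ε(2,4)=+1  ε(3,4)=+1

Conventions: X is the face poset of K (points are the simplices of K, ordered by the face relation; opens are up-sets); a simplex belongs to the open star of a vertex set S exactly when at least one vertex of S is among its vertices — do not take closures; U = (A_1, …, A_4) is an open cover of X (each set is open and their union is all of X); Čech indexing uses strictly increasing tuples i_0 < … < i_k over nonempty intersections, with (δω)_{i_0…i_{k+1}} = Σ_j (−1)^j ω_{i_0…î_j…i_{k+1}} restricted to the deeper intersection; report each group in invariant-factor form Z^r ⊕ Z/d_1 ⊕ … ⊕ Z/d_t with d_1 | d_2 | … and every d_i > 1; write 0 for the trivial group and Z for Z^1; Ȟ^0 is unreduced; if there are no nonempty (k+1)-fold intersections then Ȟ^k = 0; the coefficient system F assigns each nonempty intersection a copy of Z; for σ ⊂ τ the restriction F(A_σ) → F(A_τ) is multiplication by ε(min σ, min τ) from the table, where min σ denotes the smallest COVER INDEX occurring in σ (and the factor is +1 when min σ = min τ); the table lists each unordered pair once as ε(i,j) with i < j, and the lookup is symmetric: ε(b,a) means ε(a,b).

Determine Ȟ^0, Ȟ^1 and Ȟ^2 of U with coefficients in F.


nerve of the cover:
  A1={{a},{c},{b,c},{c,e},{c,f},{b,c,e},{b,c,f}} A2={{f},{b,f},{c,f},{b,c,f}} A3={{a},{d},{d,e}} A4={{b},{e},{b,c},{b,e},{b,f},{c,e},{d,e},{b,c,e},{b,c,f}}
  A12={{c,f},{b,c,f}} A13={{a}} A14={{b,c},{c,e},{b,c,e},{b,c,f}} A24={{b,f},{b,c,f}} A34={{d,e}}
  A124={{b,c,f}}
C dims 4,5,1; δ0: rk 3, SNF 1^3; δ1: rk 1, SNF 1^1
Ȟ^0 = (4 − 3) − 0 = 1, so Ȟ^0 ≅ Z
Ȟ^1 = (5 − 1) − 3 = 1, so Ȟ^1 ≅ Z
Ȟ^2 = (1 − 0) − 1 = 0, so Ȟ^2 ≅ 0

Ȟ^0(U;F) ≅ Z, Ȟ^1(U;F) ≅ Z and Ȟ^2(U;F) ≅ 0


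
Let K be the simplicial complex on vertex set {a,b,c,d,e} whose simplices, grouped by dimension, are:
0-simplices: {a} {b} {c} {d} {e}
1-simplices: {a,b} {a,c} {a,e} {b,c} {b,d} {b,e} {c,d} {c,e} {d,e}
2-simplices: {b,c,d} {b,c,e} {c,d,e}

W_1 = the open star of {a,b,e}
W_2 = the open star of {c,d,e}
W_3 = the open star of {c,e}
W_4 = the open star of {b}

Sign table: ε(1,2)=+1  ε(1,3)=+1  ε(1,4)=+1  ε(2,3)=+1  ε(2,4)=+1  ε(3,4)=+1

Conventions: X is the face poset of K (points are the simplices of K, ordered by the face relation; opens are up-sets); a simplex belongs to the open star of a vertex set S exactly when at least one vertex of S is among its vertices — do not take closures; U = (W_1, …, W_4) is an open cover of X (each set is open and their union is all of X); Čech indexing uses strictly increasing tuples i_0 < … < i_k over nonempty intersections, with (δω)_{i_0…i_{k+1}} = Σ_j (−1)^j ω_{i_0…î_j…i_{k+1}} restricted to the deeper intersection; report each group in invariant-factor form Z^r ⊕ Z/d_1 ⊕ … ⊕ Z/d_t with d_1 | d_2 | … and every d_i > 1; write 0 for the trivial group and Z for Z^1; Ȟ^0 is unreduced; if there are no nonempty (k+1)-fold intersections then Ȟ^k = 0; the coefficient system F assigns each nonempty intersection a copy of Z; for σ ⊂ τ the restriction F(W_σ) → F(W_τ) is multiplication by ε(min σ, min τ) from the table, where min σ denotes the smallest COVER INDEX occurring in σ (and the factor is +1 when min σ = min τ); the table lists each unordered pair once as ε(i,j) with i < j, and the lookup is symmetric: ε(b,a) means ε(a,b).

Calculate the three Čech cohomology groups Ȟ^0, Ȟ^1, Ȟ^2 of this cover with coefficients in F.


intersection data:
  W1={{a},{b},{e},{a,b},{a,c},{a,e},{b,c},{b,d},{b,e},{c,e},{d,e},{b,c,d},{b,c,e},{c,d,e}} W2={{c},{d},{e},{a,c},{a,e},{b,c},{b,d},{b,e},{c,d},{c,e},{d,e},{b,c,d},{b,c,e},{c,d,e}} W3={{c},{e},{a,c},{a,e},{b,c},{b,e},{c,d},{c,e},{d,e},{b,c,d},{b,c,e},{c,d,e}} W4={{b},{a,b},{b,c},{b,d},{b,e},{b,c,d},{b,c,e}}
  W12={{e},{a,c},{a,e},{b,c},{b,d},{b,e},{c,e},{d,e},{b,c,d},{b,c,e},{c,d,e}} W13={{e},{a,c},{a,e},{b,c},{b,e},{c,e},{d,e},{b,c,d},{b,c,e},{c,d,e}} W14={{b},{a,b},{b,c},{b,d},{b,e},{b,c,d},{b,c,e}} W23={{c},{e},{a,c},{a,e},{b,c},{b,e},{c,d},{c,e},{d,e},{b,c,d},{b,c,e},{c,d,e}} W24={{b,c},{b,d},{b,e},{b,c,d},{b,c,e}} W34={{b,c},{b,e},{b,c,d},{b,c,e}}
  W123={{e},{a,c},{a,e},{b,c},{b,e},{c,e},{d,e},{b,c,d},{b,c,e},{c,d,e}} W124={{b,c},{b,d},{b,e},{b,c,d},{b,c,e}} W134={{b,c},{b,e},{b,c,d},{b,c,e}} W234={{b,c},{b,e},{b,c,d},{b,c,e}}
  W1234={{b,c},{b,e},{b,c,d},{b,c,e}}
C dims 4,6,4,1; δ0: rk 3, SNF 1^3; δ1: rk 3, SNF 1^3; δ2: rk 1, SNF 1^1
Ȟ^0 = (4 − 3) − 0 = 1, so Ȟ^0 ≅ Z
Ȟ^1 = (6 − 3) − 3 = 0, so Ȟ^1 ≅ 0
Ȟ^2 = (4 − 1) − 3 = 0, so Ȟ^2 ≅ 0

Ȟ^0 = Z, Ȟ^1 = 0 and Ȟ^2 = 0


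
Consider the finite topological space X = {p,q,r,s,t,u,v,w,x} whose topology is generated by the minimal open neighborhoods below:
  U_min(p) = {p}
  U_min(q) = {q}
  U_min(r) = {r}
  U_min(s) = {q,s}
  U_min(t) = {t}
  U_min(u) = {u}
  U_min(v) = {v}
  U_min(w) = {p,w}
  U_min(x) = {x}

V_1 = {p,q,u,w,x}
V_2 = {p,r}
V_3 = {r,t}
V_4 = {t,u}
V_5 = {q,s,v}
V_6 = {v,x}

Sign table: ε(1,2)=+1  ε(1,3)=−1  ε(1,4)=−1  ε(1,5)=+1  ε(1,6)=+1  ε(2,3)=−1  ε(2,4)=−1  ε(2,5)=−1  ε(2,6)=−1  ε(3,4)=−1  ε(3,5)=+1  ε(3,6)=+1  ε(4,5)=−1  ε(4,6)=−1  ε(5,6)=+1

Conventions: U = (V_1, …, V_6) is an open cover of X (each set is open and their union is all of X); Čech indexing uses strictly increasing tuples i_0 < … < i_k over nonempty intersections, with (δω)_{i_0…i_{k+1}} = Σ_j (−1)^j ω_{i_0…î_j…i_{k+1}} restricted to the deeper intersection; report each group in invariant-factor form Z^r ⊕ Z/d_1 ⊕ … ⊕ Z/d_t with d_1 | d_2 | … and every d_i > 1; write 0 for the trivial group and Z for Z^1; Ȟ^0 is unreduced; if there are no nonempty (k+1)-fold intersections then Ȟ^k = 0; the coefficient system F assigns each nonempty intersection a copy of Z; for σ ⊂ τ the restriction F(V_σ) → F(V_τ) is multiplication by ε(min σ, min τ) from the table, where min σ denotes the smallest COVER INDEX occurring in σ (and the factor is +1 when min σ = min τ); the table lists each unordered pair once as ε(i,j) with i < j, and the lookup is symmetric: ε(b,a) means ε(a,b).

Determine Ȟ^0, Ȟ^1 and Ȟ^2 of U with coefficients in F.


Ȟ^0(U;F) ≅ 0, Ȟ^1(U;F) ≅ Z ⊕ Z/2, Ȟ^2(U;F) ≅ 0

cover nerve:
  V12={p} V14={u} V15={q} V16={x} V23={r} V34={t} V56={v}
C dims 6,7; δ0: rk 6, SNF 1^5·2
Ȟ^0: (6−6)−0=0 ⇒ 0
Ȟ^1: (7−0)−6=1 plus torsion [2] ⇒ Z ⊕ Z/2
Ȟ^2: (0−0)−0=0 ⇒ 0


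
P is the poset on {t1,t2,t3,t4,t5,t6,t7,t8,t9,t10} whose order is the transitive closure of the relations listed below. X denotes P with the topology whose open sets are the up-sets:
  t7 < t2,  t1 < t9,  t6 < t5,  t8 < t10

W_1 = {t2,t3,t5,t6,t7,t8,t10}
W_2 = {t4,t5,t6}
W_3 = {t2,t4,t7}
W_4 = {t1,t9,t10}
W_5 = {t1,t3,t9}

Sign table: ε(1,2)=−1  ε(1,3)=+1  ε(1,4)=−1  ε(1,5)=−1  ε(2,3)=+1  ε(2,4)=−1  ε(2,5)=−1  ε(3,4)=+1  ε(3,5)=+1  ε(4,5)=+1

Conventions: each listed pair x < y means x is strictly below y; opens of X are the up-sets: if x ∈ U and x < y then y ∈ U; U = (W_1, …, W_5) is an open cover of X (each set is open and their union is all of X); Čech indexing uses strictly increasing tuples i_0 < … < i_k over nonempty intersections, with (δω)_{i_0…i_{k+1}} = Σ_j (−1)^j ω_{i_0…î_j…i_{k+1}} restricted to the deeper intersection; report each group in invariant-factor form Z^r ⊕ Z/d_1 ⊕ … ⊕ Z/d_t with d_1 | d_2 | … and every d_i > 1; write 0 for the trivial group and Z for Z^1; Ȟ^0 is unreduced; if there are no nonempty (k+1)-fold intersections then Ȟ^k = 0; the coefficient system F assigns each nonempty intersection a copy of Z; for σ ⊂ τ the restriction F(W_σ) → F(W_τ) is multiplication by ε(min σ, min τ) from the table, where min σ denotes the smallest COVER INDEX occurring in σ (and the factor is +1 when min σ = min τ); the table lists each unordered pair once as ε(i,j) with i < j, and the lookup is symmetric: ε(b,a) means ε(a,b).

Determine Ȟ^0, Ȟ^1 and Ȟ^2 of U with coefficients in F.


Ȟ^0 = 0, Ȟ^1 = Z ⊕ Z/2 and Ȟ^2 = 0

nerve simplices:
  W12={t5,t6} W13={t2,t7} W14={t10} W15={t3} W23={t4} W45={t1,t9}
C dims 5,6; δ0: rk 5, SNF 1^4·2
degree 0: 5−5−0 = 0 → Ȟ^0 ≅ 0
degree 1: 6−0−5 = 1 plus torsion [2] → Ȟ^1 ≅ Z ⊕ Z/2
degree 2: 0−0−0 = 0 → Ȟ^2 ≅ 0


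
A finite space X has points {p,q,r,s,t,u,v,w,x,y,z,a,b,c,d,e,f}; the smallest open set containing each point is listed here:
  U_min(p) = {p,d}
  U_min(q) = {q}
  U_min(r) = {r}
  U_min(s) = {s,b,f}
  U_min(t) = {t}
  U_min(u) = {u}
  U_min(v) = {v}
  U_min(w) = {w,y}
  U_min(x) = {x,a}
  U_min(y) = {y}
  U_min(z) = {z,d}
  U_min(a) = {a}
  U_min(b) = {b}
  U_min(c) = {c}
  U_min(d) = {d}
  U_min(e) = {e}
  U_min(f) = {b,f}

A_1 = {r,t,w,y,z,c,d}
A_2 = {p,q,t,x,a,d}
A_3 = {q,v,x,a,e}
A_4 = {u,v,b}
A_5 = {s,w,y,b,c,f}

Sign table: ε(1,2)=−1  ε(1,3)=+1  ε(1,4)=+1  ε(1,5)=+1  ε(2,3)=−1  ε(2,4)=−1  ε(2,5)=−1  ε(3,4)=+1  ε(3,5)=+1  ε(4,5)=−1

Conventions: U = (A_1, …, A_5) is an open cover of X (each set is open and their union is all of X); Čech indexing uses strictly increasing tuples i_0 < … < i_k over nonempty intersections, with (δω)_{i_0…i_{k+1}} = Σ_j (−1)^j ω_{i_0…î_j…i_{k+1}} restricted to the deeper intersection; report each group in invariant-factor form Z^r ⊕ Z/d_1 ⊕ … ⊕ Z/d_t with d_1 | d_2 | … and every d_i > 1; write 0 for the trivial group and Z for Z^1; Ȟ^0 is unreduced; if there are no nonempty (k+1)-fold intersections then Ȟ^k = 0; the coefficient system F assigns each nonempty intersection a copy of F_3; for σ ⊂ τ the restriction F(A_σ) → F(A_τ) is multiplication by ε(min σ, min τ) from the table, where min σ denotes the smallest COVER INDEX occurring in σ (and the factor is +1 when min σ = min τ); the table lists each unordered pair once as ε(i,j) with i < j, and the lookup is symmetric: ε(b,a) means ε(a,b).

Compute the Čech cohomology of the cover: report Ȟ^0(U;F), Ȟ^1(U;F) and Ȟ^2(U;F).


Ȟ^0 ≅ 0, Ȟ^1 ≅ 0 and Ȟ^2 ≅ 0

nonempty overlaps:
  A12={t,d} A15={w,y,c} A23={q,x,a} A34={v} A45={b}
C dims 5,5; δ0: rk_F3 5
degree 0: 5−5−0 = 0 → Ȟ^0 ≅ 0
degree 1: 5−0−5 = 0 → Ȟ^1 ≅ 0
degree 2: 0−0−0 = 0 → Ȟ^2 ≅ 0


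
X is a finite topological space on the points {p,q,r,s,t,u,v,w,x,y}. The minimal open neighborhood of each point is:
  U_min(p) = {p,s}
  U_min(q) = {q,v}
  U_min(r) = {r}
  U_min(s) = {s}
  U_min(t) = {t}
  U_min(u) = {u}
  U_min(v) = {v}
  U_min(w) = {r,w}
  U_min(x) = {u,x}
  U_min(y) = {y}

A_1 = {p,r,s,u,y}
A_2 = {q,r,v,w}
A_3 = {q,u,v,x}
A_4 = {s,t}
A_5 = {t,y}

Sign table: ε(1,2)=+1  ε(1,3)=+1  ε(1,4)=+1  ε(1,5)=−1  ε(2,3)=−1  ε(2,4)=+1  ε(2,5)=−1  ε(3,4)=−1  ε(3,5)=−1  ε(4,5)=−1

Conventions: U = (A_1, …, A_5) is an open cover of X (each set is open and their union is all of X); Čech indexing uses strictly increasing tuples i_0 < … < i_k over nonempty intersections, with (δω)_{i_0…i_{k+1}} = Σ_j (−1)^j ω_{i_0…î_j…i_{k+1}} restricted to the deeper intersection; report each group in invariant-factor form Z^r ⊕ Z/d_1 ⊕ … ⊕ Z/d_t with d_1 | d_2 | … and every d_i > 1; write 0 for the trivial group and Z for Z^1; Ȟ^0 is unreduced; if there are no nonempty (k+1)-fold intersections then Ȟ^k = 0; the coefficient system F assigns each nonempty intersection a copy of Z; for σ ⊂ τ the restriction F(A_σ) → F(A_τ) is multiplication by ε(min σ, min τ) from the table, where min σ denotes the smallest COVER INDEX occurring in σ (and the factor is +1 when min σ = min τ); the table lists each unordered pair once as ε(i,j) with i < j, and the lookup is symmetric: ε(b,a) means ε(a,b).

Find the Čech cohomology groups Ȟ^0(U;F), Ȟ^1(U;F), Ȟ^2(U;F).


nonempty overlaps:
  A12={r} A13={u} A14={s} A15={y} A23={q,v} A45={t}
C dims 5,6; δ0: rk 5, SNF 1^4·2
degree 0: 5−5−0 = 0 → Ȟ^0 ≅ 0
degree 1: 6−0−5 = 1 plus torsion [2] → Ȟ^1 ≅ Z ⊕ Z/2
degree 2: 0−0−0 = 0 → Ȟ^2 ≅ 0

Ȟ^0(U;F) ≅ 0,  Ȟ^1(U;F) ≅ Z ⊕ Z/2,  Ȟ^2(U;F) ≅ 0


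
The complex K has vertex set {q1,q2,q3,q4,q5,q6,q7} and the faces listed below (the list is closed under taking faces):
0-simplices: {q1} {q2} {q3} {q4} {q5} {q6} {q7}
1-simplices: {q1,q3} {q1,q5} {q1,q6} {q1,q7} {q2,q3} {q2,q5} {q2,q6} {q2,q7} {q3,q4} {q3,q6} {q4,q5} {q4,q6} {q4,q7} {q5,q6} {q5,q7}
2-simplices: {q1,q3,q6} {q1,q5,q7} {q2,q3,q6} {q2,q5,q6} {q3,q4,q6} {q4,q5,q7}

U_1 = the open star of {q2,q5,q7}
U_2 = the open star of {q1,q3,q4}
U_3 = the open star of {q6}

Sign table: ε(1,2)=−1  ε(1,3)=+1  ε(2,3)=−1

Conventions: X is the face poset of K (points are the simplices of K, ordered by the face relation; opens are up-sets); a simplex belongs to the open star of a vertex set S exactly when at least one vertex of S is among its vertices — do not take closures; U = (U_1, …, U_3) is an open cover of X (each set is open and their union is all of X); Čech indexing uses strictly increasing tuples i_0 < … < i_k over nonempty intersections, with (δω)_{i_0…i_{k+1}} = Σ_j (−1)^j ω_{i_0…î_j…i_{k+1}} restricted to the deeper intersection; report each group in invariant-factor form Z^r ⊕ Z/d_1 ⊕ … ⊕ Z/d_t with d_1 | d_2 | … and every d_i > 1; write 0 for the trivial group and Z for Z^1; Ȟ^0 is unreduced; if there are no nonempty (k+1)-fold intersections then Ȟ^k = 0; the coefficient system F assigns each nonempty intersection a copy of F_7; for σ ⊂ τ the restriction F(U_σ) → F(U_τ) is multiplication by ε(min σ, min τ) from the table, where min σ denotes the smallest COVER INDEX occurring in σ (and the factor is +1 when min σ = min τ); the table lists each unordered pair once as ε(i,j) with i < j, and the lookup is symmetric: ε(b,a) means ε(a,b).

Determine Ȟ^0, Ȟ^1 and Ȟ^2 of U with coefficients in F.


Ȟ^0 = Z/7, Ȟ^1 = 0, Ȟ^2 = 0

cover nerve:
  U1={{q2},{q5},{q7},{q1,q5},{q1,q7},{q2,q3},{q2,q5},{q2,q6},{q2,q7},{q4,q5},{q4,q7},{q5,q6},{q5,q7},{q1,q5,q7},{q2,q3,q6},{q2,q5,q6},{q4,q5,q7}} U2={{q1},{q3},{q4},{q1,q3},{q1,q5},{q1,q6},{q1,q7},{q2,q3},{q3,q4},{q3,q6},{q4,q5},{q4,q6},{q4,q7},{q1,q3,q6},{q1,q5,q7},{q2,q3,q6},{q3,q4,q6},{q4,q5,q7}} U3={{q6},{q1,q6},{q2,q6},{q3,q6},{q4,q6},{q5,q6},{q1,q3,q6},{q2,q3,q6},{q2,q5,q6},{q3,q4,q6}}
  U12={{q1,q5},{q1,q7},{q2,q3},{q4,q5},{q4,q7},{q1,q5,q7},{q2,q3,q6},{q4,q5,q7}} U13={{q2,q6},{q5,q6},{q2,q3,q6},{q2,q5,q6}} U23={{q1,q6},{q3,q6},{q4,q6},{q1,q3,q6},{q2,q3,q6},{q3,q4,q6}}
  U123={{q2,q3,q6}}
C dims 3,3,1; δ0: rk_F7 2; δ1: rk_F7 1
Ȟ^0: (3−2)−0=1 ⇒ Z/7
Ȟ^1: (3−1)−2=0 ⇒ 0
Ȟ^2: (1−0)−1=0 ⇒ 0


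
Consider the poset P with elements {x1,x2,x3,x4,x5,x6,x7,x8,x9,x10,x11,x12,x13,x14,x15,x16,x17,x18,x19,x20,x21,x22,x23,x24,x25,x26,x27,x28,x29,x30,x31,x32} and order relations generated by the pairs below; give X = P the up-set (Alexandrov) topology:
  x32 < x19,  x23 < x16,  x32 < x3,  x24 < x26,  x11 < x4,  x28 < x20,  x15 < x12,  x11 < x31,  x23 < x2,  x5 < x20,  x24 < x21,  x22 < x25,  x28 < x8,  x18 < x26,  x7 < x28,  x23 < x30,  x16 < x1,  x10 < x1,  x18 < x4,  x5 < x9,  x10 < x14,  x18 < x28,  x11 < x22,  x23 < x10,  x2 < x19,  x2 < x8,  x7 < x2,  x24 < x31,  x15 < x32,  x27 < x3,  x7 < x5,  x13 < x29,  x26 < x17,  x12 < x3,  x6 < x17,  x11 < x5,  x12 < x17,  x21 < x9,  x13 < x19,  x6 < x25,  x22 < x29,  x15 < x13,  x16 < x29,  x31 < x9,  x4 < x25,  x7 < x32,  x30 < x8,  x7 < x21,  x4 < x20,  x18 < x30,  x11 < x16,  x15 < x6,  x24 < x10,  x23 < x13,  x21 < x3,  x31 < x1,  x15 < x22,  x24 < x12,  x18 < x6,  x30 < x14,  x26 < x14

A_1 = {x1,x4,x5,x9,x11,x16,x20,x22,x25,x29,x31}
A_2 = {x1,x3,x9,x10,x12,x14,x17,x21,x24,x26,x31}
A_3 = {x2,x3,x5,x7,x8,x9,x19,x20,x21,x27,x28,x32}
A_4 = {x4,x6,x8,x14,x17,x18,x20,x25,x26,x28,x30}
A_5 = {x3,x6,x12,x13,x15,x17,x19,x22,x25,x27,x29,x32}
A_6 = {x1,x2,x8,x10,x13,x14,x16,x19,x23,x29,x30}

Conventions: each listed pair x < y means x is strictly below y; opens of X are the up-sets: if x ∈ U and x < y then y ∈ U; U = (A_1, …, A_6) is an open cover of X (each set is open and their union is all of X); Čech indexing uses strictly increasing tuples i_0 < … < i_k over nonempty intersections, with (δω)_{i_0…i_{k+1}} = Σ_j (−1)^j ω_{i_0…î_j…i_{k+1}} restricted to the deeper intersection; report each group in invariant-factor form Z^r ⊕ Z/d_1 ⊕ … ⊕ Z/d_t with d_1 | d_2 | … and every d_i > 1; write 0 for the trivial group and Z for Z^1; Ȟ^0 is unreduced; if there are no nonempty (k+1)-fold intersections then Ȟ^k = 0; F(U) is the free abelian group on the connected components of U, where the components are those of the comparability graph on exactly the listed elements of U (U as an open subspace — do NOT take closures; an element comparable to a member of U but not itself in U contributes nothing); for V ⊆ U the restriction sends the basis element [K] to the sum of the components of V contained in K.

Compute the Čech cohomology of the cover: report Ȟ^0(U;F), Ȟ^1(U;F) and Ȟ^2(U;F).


Ȟ^0(U;F) ≅ Z, Ȟ^1(U;F) ≅ 0, Ȟ^2(U;F) ≅ Z/2

nerve of the cover:
  A12={x1,x9,x31} A13={x5,x9,x20} A14={x4,x20,x25} A15={x22,x25,x29} A16={x1,x16,x29} A23={x3,x9,x21} A24={x14,x17,x26} A25={x3,x12,x17} A26={x1,x10,x14} A34={x8,x20,x28} A35={x3,x19,x27,x32} A36={x2,x8,x19} A45={x6,x17,x25} A46={x8,x14,x30} A56={x13,x19,x29}
  A123={x9} A126={x1} A134={x20} A145={x25} A156={x29} A235={x3} A245={x17} A246={x14} A346={x8} A356={x19}
components per intersection:
  A1: {x1,x4,x5,x9,x11,x16,x20,x22,x25,x29,x31}
  A2: {x1,x3,x9,x10,x12,x14,x17,x21,x24,x26,x31}
  A3: {x2,x3,x5,x7,x8,x9,x19,x20,x21,x27,x28,x32}
  A4: {x4,x6,x8,x14,x17,x18,x20,x25,x26,x28,x30}
  A5: {x3,x6,x12,x13,x15,x17,x19,x22,x25,x27,x29,x32}
  A6: {x1,x2,x8,x10,x13,x14,x16,x19,x23,x29,x30}
  A12: {x1,x9,x31}
  A13: {x5,x9,x20}
  A14: {x4,x20,x25}
  A15: {x22,x25,x29}
  A16: {x1,x16,x29}
  A23: {x3,x9,x21}
  A24: {x14,x17,x26}
  A25: {x3,x12,x17}
  A26: {x1,x10,x14}
  A34: {x8,x20,x28}
  A35: {x3,x19,x27,x32}
  A36: {x2,x8,x19}
  A45: {x6,x17,x25}
  A46: {x8,x14,x30}
  A56: {x13,x19,x29}
  A123: {x9}
  A126: {x1}
  A134: {x20}
  A145: {x25}
  A156: {x29}
  A235: {x3}
  A245: {x17}
  A246: {x14}
  A346: {x8}
  A356: {x19}
C dims 6,15,10; δ0: rk 5, SNF 1^5; δ1: rk 10, SNF 1^9·2
Ȟ^0 = (6 − 5) − 0 = 1, so Ȟ^0 ≅ Z
Ȟ^1 = (15 − 10) − 5 = 0, so Ȟ^1 ≅ 0
Ȟ^2 = (10 − 0) − 10 = 0 plus torsion [2], so Ȟ^2 ≅ Z/2


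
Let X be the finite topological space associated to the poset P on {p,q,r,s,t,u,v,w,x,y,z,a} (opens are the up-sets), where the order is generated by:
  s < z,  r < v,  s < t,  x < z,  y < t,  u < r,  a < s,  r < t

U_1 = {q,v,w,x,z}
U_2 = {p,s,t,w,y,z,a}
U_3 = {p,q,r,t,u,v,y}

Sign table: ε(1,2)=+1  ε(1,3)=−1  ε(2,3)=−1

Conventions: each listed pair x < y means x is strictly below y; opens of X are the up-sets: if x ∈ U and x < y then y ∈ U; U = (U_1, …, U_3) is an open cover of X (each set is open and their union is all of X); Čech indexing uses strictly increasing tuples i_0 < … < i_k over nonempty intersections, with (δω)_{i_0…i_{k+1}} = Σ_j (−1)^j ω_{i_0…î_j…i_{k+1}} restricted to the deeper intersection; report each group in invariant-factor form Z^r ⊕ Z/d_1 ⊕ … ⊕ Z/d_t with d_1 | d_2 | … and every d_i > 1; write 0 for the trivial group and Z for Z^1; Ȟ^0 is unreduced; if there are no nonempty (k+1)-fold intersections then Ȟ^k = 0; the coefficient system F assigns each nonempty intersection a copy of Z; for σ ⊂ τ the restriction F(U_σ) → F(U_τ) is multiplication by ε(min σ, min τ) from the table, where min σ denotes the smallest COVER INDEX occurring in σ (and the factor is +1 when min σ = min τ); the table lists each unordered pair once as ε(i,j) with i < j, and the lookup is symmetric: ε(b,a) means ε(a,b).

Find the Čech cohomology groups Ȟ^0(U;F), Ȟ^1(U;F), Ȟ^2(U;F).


Ȟ^0 ≅ Z,  Ȟ^1 ≅ Z,  Ȟ^2 ≅ 0

intersection data:
  U12={w,z} U13={q,v} U23={p,t,y}
C dims 3,3; δ0: rk 2, SNF 1^2
Ȟ^0 = (3 − 2) − 0 = 1, so Ȟ^0 ≅ Z
Ȟ^1 = (3 − 0) − 2 = 1, so Ȟ^1 ≅ Z
Ȟ^2 = (0 − 0) − 0 = 0, so Ȟ^2 ≅ 0


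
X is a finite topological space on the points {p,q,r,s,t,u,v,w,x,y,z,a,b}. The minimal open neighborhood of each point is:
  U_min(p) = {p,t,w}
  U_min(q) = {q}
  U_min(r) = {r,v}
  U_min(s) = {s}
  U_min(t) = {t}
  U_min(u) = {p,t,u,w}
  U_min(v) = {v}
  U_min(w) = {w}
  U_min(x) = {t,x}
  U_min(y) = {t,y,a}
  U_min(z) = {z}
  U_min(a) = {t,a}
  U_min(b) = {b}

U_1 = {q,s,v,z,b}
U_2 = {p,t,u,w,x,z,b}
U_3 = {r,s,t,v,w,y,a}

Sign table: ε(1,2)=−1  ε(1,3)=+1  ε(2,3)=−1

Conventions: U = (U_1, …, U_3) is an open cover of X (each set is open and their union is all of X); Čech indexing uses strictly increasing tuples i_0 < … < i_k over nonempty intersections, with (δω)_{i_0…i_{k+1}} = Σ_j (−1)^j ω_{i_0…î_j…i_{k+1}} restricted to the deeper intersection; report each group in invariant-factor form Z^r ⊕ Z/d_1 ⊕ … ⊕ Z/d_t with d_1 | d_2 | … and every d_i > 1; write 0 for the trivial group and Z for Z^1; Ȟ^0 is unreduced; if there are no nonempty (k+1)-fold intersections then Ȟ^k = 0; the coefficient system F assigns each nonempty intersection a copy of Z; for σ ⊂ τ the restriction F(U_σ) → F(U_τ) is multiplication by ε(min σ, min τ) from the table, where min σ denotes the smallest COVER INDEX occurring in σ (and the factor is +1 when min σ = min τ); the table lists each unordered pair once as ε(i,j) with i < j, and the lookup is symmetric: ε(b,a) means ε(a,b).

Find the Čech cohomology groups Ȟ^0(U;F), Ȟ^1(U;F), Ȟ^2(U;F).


nerve simplices:
  U12={z,b} U13={s,v} U23={t,w}
C dims 3,3; δ0: rk 2, SNF 1^2
degree 0: 3−2−0 = 1 → Ȟ^0 ≅ Z
degree 1: 3−0−2 = 1 → Ȟ^1 ≅ Z
degree 2: 0−0−0 = 0 → Ȟ^2 ≅ 0

Ȟ^0(U;F) ≅ Z, Ȟ^1(U;F) ≅ Z and Ȟ^2(U;F) ≅ 0


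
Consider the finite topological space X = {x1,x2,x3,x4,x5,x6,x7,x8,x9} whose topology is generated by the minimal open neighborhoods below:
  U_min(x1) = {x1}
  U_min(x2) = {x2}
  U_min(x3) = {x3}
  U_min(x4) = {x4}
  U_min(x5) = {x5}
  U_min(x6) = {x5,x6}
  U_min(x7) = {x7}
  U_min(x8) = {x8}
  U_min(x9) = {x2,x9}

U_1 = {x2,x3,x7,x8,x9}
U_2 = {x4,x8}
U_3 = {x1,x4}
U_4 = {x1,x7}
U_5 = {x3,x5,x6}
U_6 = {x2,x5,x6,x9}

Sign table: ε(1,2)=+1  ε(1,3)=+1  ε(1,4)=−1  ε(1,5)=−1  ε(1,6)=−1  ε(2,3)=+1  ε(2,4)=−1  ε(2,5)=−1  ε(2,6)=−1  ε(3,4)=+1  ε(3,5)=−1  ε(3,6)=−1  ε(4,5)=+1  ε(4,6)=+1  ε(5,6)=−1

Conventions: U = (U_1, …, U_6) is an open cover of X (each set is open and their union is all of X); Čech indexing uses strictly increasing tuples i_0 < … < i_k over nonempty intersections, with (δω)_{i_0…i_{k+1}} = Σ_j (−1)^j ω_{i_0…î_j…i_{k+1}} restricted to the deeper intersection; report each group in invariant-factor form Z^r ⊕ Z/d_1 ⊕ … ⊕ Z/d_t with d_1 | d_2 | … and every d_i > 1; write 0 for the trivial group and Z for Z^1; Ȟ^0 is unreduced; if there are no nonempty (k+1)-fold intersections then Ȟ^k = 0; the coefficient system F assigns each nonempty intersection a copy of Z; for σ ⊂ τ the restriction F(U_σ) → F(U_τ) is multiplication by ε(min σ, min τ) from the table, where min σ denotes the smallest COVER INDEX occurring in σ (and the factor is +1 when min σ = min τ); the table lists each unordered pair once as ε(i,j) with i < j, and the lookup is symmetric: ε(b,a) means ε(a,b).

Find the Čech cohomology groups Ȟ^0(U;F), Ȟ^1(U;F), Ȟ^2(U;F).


nerve simplices:
  U12={x8} U14={x7} U15={x3} U16={x2,x9} U23={x4} U34={x1} U56={x5,x6}
C dims 6,7; δ0: rk 6, SNF 1^5·2
degree 0: 6−6−0 = 0 → Ȟ^0 ≅ 0
degree 1: 7−0−6 = 1 plus torsion [2] → Ȟ^1 ≅ Z ⊕ Z/2
degree 2: 0−0−0 = 0 → Ȟ^2 ≅ 0

Ȟ^0 ≅ 0, Ȟ^1 ≅ Z ⊕ Z/2 and Ȟ^2 ≅ 0


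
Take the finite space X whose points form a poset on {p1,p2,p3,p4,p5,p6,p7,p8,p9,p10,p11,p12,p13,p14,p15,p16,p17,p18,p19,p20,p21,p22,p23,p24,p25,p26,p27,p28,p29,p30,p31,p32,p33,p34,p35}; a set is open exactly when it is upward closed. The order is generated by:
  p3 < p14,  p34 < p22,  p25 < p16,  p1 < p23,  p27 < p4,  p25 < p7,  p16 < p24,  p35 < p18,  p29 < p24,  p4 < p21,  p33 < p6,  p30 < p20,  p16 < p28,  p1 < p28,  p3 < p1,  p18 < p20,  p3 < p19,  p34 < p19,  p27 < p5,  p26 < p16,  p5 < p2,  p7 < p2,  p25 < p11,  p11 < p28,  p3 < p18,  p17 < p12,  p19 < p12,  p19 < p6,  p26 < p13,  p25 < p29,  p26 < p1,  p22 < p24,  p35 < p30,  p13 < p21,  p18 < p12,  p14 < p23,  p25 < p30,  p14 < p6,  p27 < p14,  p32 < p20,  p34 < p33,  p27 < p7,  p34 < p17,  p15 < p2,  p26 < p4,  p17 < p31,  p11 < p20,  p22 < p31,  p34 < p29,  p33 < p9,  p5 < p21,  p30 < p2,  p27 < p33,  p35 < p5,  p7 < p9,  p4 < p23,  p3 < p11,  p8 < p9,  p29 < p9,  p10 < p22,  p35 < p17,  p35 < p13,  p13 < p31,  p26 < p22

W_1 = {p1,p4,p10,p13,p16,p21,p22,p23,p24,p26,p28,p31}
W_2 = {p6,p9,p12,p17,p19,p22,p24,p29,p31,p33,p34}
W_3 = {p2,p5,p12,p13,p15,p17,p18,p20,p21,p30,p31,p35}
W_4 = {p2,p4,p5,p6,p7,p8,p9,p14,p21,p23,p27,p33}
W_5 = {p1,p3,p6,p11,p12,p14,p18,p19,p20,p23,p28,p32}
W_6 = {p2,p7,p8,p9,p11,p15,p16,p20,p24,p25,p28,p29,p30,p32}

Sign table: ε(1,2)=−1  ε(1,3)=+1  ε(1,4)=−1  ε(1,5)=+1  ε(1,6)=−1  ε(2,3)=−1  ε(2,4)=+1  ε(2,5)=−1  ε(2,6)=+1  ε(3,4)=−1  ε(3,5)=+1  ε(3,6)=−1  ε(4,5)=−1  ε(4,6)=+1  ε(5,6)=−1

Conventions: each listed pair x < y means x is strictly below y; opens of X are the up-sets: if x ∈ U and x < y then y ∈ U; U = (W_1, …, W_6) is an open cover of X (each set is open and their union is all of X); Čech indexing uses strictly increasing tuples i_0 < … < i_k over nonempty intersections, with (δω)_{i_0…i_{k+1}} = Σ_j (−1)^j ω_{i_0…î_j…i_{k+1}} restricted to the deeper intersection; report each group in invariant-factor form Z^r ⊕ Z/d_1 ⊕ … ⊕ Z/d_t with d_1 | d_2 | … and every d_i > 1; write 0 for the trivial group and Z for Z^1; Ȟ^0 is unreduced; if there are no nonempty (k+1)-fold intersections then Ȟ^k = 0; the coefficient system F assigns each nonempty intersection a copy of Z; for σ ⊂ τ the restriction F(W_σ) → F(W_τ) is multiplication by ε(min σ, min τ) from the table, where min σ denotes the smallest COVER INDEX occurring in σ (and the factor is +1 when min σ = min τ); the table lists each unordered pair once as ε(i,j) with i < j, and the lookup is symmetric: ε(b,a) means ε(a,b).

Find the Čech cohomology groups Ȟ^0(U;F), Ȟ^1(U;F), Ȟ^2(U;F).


Ȟ^0 = Z, Ȟ^1 = 0 and Ȟ^2 = Z/2

nerve simplices:
  W12={p22,p24,p31} W13={p13,p21,p31} W14={p4,p21,p23} W15={p1,p23,p28} W16={p16,p24,p28} W23={p12,p17,p31} W24={p6,p9,p33} W25={p6,p12,p19} W26={p9,p24,p29} W34={p2,p5,p21} W35={p12,p18,p20} W36={p2,p15,p20,p30} W45={p6,p14,p23} W46={p2,p7,p8,p9} W56={p11,p20,p28,p32}
  W123={p31} W126={p24} W134={p21} W145={p23} W156={p28} W235={p12} W245={p6} W246={p9} W346={p2} W356={p20}
C dims 6,15,10; δ0: rk 5, SNF 1^5; δ1: rk 10, SNF 1^9·2
degree 0: 6−5−0 = 1 → Ȟ^0 ≅ Z
degree 1: 15−10−5 = 0 → Ȟ^1 ≅ 0
degree 2: 10−0−10 = 0 plus torsion [2] → Ȟ^2 ≅ Z/2
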